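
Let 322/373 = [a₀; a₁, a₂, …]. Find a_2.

322 = 0·373 + 322   →  a_0 = 0
373 = 1·322 + 51   →  a_1 = 1
322 = 6·51 + 16   →  a_2 = 6

6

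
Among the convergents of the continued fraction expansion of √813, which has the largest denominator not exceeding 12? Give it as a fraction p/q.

57/2

√813 = [28; 1, 1, 18, 1, 1, 56, …] (period length 6).
Convergents:
  p_0/q_0 = 28/1
  p_1/q_1 = 29/1
  p_2/q_2 = 57/2
  p_3/q_3 = 1055/37
q_2 = 2 ≤ 12 < 37 = q_3, so the answer is 57/2.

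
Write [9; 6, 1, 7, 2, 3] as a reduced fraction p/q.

3713/406

Using pₖ = aₖpₖ₋₁ + pₖ₋₂ and qₖ = aₖqₖ₋₁ + qₖ₋₂:
  k=0: a=9, p=9, q=1
  k=1: a=6, p=55, q=6
  k=2: a=1, p=64, q=7
  k=3: a=7, p=503, q=55
  k=4: a=2, p=1070, q=117
  k=5: a=3, p=3713, q=406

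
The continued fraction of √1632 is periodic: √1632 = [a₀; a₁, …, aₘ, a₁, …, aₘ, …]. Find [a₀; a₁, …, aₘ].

[40; 2, 1, 1, 19, 1, 1, 2, 80]

a₀ = ⌊√1632⌋ = 40.
With m₀=0, d₀=1 and mₖ₊₁ = dₖaₖ − mₖ, dₖ₊₁ = (n − mₖ₊₁²)/dₖ, aₖ₊₁ = ⌊(a₀+mₖ₊₁)/dₖ₊₁⌋:
  k=1: m=40, d=32, a=2
  k=2: m=24, d=33, a=1
  k=3: m=9, d=47, a=1
  k=4: m=38, d=4, a=19
  k=5: m=38, d=47, a=1
  k=6: m=9, d=33, a=1
  k=7: m=24, d=32, a=2
  k=8: m=40, d=1, a=80
d=1 and a=2a₀=80 at k=8, so the next step gives (m, d) = (40, 32) again — its k=1 value — and the period has length 8.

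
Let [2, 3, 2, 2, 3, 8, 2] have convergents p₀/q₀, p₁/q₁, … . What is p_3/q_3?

Using pₖ = aₖpₖ₋₁ + pₖ₋₂, qₖ = aₖqₖ₋₁ + qₖ₋₂ (with p₋₁=1, p₋₂=0, q₋₁=0, q₋₂=1):
  k=0: a=2, p=2, q=1
  k=1: a=3, p=7, q=3
  k=2: a=2, p=16, q=7
  k=3: a=2, p=39, q=17

39/17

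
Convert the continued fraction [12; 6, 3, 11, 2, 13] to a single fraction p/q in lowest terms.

Fold from the inside: start with 13/1.
  2 + 1/13 = 27/13
  11 + 13/27 = 310/27
  3 + 27/310 = 957/310
  6 + 310/957 = 6052/957
  12 + 957/6052 = 73581/6052

73581/6052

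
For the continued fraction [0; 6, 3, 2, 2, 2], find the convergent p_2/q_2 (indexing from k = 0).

Using pₖ = aₖpₖ₋₁ + pₖ₋₂, qₖ = aₖqₖ₋₁ + qₖ₋₂ (with p₋₁=1, p₋₂=0, q₋₁=0, q₋₂=1):
  k=0: a=0, p=0, q=1
  k=1: a=6, p=1, q=6
  k=2: a=3, p=3, q=19

3/19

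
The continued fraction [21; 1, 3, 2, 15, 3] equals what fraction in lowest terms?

Fold from the inside: start with 3/1.
  15 + 1/3 = 46/3
  2 + 3/46 = 95/46
  3 + 46/95 = 331/95
  1 + 95/331 = 426/331
  21 + 331/426 = 9277/426

9277/426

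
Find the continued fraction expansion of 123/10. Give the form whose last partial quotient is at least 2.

[12; 3, 3]

123 = 12*10 + 3
10 = 3*3 + 1
3 = 3*1 + 0  (stop)
So 123/10 = [12; 3, 3].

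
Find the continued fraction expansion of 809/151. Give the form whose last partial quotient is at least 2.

809 = 5×151 + 54
151 = 2×54 + 43
54 = 1×43 + 11
43 = 3×11 + 10
11 = 1×10 + 1
10 = 10×1 + 0  (stop)
So 809/151 = [5; 2, 1, 3, 1, 10].

[5; 2, 1, 3, 1, 10]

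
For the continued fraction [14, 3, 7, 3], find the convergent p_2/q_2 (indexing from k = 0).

315/22

Using pₖ = aₖpₖ₋₁ + pₖ₋₂, qₖ = aₖqₖ₋₁ + qₖ₋₂ (with p₋₁=1, p₋₂=0, q₋₁=0, q₋₂=1):
  k=0: a=14, p=14, q=1
  k=1: a=3, p=43, q=3
  k=2: a=7, p=315, q=22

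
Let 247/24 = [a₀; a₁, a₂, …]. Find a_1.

247 = 10·24 + 7   →  a_0 = 10
24 = 3·7 + 3   →  a_1 = 3

3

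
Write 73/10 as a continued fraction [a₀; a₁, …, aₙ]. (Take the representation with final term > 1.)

[7; 3, 3]

73 = 7*10 + 3
10 = 3*3 + 1
3 = 3*1 + 0  (stop)
So 73/10 = [7; 3, 3].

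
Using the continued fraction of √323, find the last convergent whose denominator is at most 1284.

√323 = [17; 1, 34, …] (period length 2).
Convergents:
  p_0/q_0 = 17/1
  p_1/q_1 = 18/1
  p_2/q_2 = 629/35
  p_3/q_3 = 647/36
  p_4/q_4 = 22627/1259
  p_5/q_5 = 23274/1295
q_4 = 1259 ≤ 1284 < 1295 = q_5, so the answer is 22627/1259.

22627/1259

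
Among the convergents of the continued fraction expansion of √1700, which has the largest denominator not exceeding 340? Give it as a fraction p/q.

10885/264

√1700 = [41; 4, 3, 20, 3, 4, 82, …] (period length 6).
Convergents:
  p_0/q_0 = 41/1
  p_1/q_1 = 165/4
  p_2/q_2 = 536/13
  p_3/q_3 = 10885/264
  p_4/q_4 = 33191/805
q_3 = 264 ≤ 340 < 805 = q_4, so the answer is 10885/264.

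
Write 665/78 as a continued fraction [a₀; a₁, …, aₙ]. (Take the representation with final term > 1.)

[8; 1, 1, 9, 4]

665 = 8×78 + 41
78 = 1×41 + 37
41 = 1×37 + 4
37 = 9×4 + 1
4 = 4×1 + 0  (stop)
So 665/78 = [8; 1, 1, 9, 4].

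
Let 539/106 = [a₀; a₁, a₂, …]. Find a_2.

1

539 = 5·106 + 9   →  a_0 = 5
106 = 11·9 + 7   →  a_1 = 11
9 = 1·7 + 2   →  a_2 = 1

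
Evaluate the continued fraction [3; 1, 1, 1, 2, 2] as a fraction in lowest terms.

Using pₖ = aₖpₖ₋₁ + pₖ₋₂ and qₖ = aₖqₖ₋₁ + qₖ₋₂:
  k=0: a=3, p=3, q=1
  k=1: a=1, p=4, q=1
  k=2: a=1, p=7, q=2
  k=3: a=1, p=11, q=3
  k=4: a=2, p=29, q=8
  k=5: a=2, p=69, q=19

69/19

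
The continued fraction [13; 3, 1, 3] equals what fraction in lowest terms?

Fold from the inside: start with 3/1.
  1 + 1/3 = 4/3
  3 + 3/4 = 15/4
  13 + 4/15 = 199/15

199/15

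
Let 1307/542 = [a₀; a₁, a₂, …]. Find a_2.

1307 = 2·542 + 223   →  a_0 = 2
542 = 2·223 + 96   →  a_1 = 2
223 = 2·96 + 31   →  a_2 = 2

2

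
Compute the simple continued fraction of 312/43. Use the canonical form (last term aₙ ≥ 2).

312 = 7×43 + 11
43 = 3×11 + 10
11 = 1×10 + 1
10 = 10×1 + 0  (stop)
So 312/43 = [7; 3, 1, 10].

[7; 3, 1, 10]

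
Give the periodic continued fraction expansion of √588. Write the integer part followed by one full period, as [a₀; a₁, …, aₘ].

[24; 4, 48]

a₀ = ⌊√588⌋ = 24.
With m₀=0, d₀=1 and mₖ₊₁ = dₖaₖ − mₖ, dₖ₊₁ = (n − mₖ₊₁²)/dₖ, aₖ₊₁ = ⌊(a₀+mₖ₊₁)/dₖ₊₁⌋:
  k=1: m=24, d=12, a=4
  k=2: m=24, d=1, a=48
d=1 and a=2a₀=48 at k=2, so the next step gives (m, d) = (24, 12) again — its k=1 value — and the period has length 2.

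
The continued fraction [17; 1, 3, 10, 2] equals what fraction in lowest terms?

1527/86

Using pₖ = aₖpₖ₋₁ + pₖ₋₂ and qₖ = aₖqₖ₋₁ + qₖ₋₂:
  k=0: a=17, p=17, q=1
  k=1: a=1, p=18, q=1
  k=2: a=3, p=71, q=4
  k=3: a=10, p=728, q=41
  k=4: a=2, p=1527, q=86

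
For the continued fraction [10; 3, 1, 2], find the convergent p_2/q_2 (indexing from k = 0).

Using pₖ = aₖpₖ₋₁ + pₖ₋₂, qₖ = aₖqₖ₋₁ + qₖ₋₂ (with p₋₁=1, p₋₂=0, q₋₁=0, q₋₂=1):
  k=0: a=10, p=10, q=1
  k=1: a=3, p=31, q=3
  k=2: a=1, p=41, q=4

41/4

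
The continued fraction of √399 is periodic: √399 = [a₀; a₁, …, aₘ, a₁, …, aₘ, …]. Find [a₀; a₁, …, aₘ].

a₀ = ⌊√399⌋ = 19.
With m₀=0, d₀=1 and mₖ₊₁ = dₖaₖ − mₖ, dₖ₊₁ = (n − mₖ₊₁²)/dₖ, aₖ₊₁ = ⌊(a₀+mₖ₊₁)/dₖ₊₁⌋:
  k=1: m=19, d=38, a=1
  k=2: m=19, d=1, a=38
d=1 and a=2a₀=38 at k=2, so the next step gives (m, d) = (19, 38) again — its k=1 value — and the period has length 2.

[19; 1, 38]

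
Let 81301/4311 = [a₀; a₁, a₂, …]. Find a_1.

1

81301 = 18·4311 + 3703   →  a_0 = 18
4311 = 1·3703 + 608   →  a_1 = 1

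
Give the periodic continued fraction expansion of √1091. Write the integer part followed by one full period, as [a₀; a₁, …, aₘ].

a₀ = ⌊√1091⌋ = 33.
With m₀=0, d₀=1 and mₖ₊₁ = dₖaₖ − mₖ, dₖ₊₁ = (n − mₖ₊₁²)/dₖ, aₖ₊₁ = ⌊(a₀+mₖ₊₁)/dₖ₊₁⌋:
  k=1: m=33, d=2, a=33
  k=2: m=33, d=1, a=66
d=1 and a=2a₀=66 at k=2, so the next step gives (m, d) = (33, 2) again — its k=1 value — and the period has length 2.

[33; 33, 66]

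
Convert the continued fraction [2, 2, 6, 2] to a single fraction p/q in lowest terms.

Fold from the inside: start with 2/1.
  6 + 1/2 = 13/2
  2 + 2/13 = 28/13
  2 + 13/28 = 69/28

69/28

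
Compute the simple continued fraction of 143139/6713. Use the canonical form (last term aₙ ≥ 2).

143139 = 21*6713 + 2166
6713 = 3*2166 + 215
2166 = 10*215 + 16
215 = 13*16 + 7
16 = 2*7 + 2
7 = 3*2 + 1
2 = 2*1 + 0  (stop)
So 143139/6713 = [21; 3, 10, 13, 2, 3, 2].

[21; 3, 10, 13, 2, 3, 2]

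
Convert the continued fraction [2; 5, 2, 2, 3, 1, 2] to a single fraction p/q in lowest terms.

Fold from the inside: start with 2/1.
  1 + 1/2 = 3/2
  3 + 2/3 = 11/3
  2 + 3/11 = 25/11
  2 + 11/25 = 61/25
  5 + 25/61 = 330/61
  2 + 61/330 = 721/330

721/330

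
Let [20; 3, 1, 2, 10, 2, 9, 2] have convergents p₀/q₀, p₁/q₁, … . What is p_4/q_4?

2311/114

Using pₖ = aₖpₖ₋₁ + pₖ₋₂, qₖ = aₖqₖ₋₁ + qₖ₋₂ (with p₋₁=1, p₋₂=0, q₋₁=0, q₋₂=1):
  k=0: a=20, p=20, q=1
  k=1: a=3, p=61, q=3
  k=2: a=1, p=81, q=4
  k=3: a=2, p=223, q=11
  k=4: a=10, p=2311, q=114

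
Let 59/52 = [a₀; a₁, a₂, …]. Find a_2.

2

59 = 1·52 + 7   →  a_0 = 1
52 = 7·7 + 3   →  a_1 = 7
7 = 2·3 + 1   →  a_2 = 2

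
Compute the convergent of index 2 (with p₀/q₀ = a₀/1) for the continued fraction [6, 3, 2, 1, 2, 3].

44/7

Using pₖ = aₖpₖ₋₁ + pₖ₋₂, qₖ = aₖqₖ₋₁ + qₖ₋₂ (with p₋₁=1, p₋₂=0, q₋₁=0, q₋₂=1):
  k=0: a=6, p=6, q=1
  k=1: a=3, p=19, q=3
  k=2: a=2, p=44, q=7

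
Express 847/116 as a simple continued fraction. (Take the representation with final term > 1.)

847 = 7·116 + 35
116 = 3·35 + 11
35 = 3·11 + 2
11 = 5·2 + 1
2 = 2·1 + 0  (stop)
So 847/116 = [7; 3, 3, 5, 2].

[7; 3, 3, 5, 2]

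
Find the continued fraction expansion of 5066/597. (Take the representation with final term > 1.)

5066 = 8*597 + 290
597 = 2*290 + 17
290 = 17*17 + 1
17 = 17*1 + 0  (stop)
So 5066/597 = [8; 2, 17, 17].

[8; 2, 17, 17]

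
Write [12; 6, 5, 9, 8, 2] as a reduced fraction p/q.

Using pₖ = aₖpₖ₋₁ + pₖ₋₂ and qₖ = aₖqₖ₋₁ + qₖ₋₂:
  k=0: a=12, p=12, q=1
  k=1: a=6, p=73, q=6
  k=2: a=5, p=377, q=31
  k=3: a=9, p=3466, q=285
  k=4: a=8, p=28105, q=2311
  k=5: a=2, p=59676, q=4907

59676/4907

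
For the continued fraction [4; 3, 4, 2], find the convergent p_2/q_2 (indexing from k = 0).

56/13

Using pₖ = aₖpₖ₋₁ + pₖ₋₂, qₖ = aₖqₖ₋₁ + qₖ₋₂ (with p₋₁=1, p₋₂=0, q₋₁=0, q₋₂=1):
  k=0: a=4, p=4, q=1
  k=1: a=3, p=13, q=3
  k=2: a=4, p=56, q=13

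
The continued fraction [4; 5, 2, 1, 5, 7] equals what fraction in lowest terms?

Using pₖ = aₖpₖ₋₁ + pₖ₋₂ and qₖ = aₖqₖ₋₁ + qₖ₋₂:
  k=0: a=4, p=4, q=1
  k=1: a=5, p=21, q=5
  k=2: a=2, p=46, q=11
  k=3: a=1, p=67, q=16
  k=4: a=5, p=381, q=91
  k=5: a=7, p=2734, q=653

2734/653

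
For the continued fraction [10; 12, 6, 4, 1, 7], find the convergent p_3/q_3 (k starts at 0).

Using pₖ = aₖpₖ₋₁ + pₖ₋₂, qₖ = aₖqₖ₋₁ + qₖ₋₂ (with p₋₁=1, p₋₂=0, q₋₁=0, q₋₂=1):
  k=0: a=10, p=10, q=1
  k=1: a=12, p=121, q=12
  k=2: a=6, p=736, q=73
  k=3: a=4, p=3065, q=304

3065/304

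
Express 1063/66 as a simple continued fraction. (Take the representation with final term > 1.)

[16; 9, 2, 3]

1063 = 16*66 + 7
66 = 9*7 + 3
7 = 2*3 + 1
3 = 3*1 + 0  (stop)
So 1063/66 = [16; 9, 2, 3].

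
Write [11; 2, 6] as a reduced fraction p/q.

Using pₖ = aₖpₖ₋₁ + pₖ₋₂ and qₖ = aₖqₖ₋₁ + qₖ₋₂:
  k=0: a=11, p=11, q=1
  k=1: a=2, p=23, q=2
  k=2: a=6, p=149, q=13

149/13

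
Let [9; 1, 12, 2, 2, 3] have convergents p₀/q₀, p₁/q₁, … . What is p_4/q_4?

665/67

Using pₖ = aₖpₖ₋₁ + pₖ₋₂, qₖ = aₖqₖ₋₁ + qₖ₋₂ (with p₋₁=1, p₋₂=0, q₋₁=0, q₋₂=1):
  k=0: a=9, p=9, q=1
  k=1: a=1, p=10, q=1
  k=2: a=12, p=129, q=13
  k=3: a=2, p=268, q=27
  k=4: a=2, p=665, q=67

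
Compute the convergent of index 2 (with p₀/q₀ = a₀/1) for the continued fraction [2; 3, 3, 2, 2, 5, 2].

23/10

Using pₖ = aₖpₖ₋₁ + pₖ₋₂, qₖ = aₖqₖ₋₁ + qₖ₋₂ (with p₋₁=1, p₋₂=0, q₋₁=0, q₋₂=1):
  k=0: a=2, p=2, q=1
  k=1: a=3, p=7, q=3
  k=2: a=3, p=23, q=10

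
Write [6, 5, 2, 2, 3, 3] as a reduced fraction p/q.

1874/303

Fold from the inside: start with 3/1.
  3 + 1/3 = 10/3
  2 + 3/10 = 23/10
  2 + 10/23 = 56/23
  5 + 23/56 = 303/56
  6 + 56/303 = 1874/303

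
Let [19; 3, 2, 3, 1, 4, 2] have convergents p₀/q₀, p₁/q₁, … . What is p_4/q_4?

598/31

Using pₖ = aₖpₖ₋₁ + pₖ₋₂, qₖ = aₖqₖ₋₁ + qₖ₋₂ (with p₋₁=1, p₋₂=0, q₋₁=0, q₋₂=1):
  k=0: a=19, p=19, q=1
  k=1: a=3, p=58, q=3
  k=2: a=2, p=135, q=7
  k=3: a=3, p=463, q=24
  k=4: a=1, p=598, q=31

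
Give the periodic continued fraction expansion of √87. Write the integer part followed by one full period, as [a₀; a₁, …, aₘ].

a₀ = ⌊√87⌋ = 9.
With m₀=0, d₀=1 and mₖ₊₁ = dₖaₖ − mₖ, dₖ₊₁ = (n − mₖ₊₁²)/dₖ, aₖ₊₁ = ⌊(a₀+mₖ₊₁)/dₖ₊₁⌋:
  k=1: m=9, d=6, a=3
  k=2: m=9, d=1, a=18
d=1 and a=2a₀=18 at k=2, so the next step gives (m, d) = (9, 6) again — its k=1 value — and the period has length 2.

[9; 3, 18]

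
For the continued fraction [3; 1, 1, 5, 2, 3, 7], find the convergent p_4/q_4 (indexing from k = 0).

Using pₖ = aₖpₖ₋₁ + pₖ₋₂, qₖ = aₖqₖ₋₁ + qₖ₋₂ (with p₋₁=1, p₋₂=0, q₋₁=0, q₋₂=1):
  k=0: a=3, p=3, q=1
  k=1: a=1, p=4, q=1
  k=2: a=1, p=7, q=2
  k=3: a=5, p=39, q=11
  k=4: a=2, p=85, q=24

85/24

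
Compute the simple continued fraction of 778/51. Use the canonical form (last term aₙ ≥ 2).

778 = 15·51 + 13
51 = 3·13 + 12
13 = 1·12 + 1
12 = 12·1 + 0  (stop)
So 778/51 = [15; 3, 1, 12].

[15; 3, 1, 12]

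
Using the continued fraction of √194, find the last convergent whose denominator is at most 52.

√194 = [13; 1, 12, 1, 26, …] (period length 4).
Convergents:
  p_0/q_0 = 13/1
  p_1/q_1 = 14/1
  p_2/q_2 = 181/13
  p_3/q_3 = 195/14
  p_4/q_4 = 5251/377
q_3 = 14 ≤ 52 < 377 = q_4, so the answer is 195/14.

195/14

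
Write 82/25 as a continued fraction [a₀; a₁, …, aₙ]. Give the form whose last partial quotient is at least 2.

[3; 3, 1, 1, 3]

82 = 3×25 + 7
25 = 3×7 + 4
7 = 1×4 + 3
4 = 1×3 + 1
3 = 3×1 + 0  (stop)
So 82/25 = [3; 3, 1, 1, 3].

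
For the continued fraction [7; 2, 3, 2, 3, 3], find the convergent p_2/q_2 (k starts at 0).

52/7

Using pₖ = aₖpₖ₋₁ + pₖ₋₂, qₖ = aₖqₖ₋₁ + qₖ₋₂ (with p₋₁=1, p₋₂=0, q₋₁=0, q₋₂=1):
  k=0: a=7, p=7, q=1
  k=1: a=2, p=15, q=2
  k=2: a=3, p=52, q=7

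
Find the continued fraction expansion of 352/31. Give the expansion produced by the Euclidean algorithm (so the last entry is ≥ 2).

[11; 2, 1, 4, 2]

352 = 11×31 + 11
31 = 2×11 + 9
11 = 1×9 + 2
9 = 4×2 + 1
2 = 2×1 + 0  (stop)
So 352/31 = [11; 2, 1, 4, 2].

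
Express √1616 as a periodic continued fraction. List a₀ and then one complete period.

a₀ = ⌊√1616⌋ = 40.
With m₀=0, d₀=1 and mₖ₊₁ = dₖaₖ − mₖ, dₖ₊₁ = (n − mₖ₊₁²)/dₖ, aₖ₊₁ = ⌊(a₀+mₖ₊₁)/dₖ₊₁⌋:
  k=1: m=40, d=16, a=5
  k=2: m=40, d=1, a=80
d=1 and a=2a₀=80 at k=2, so the next step gives (m, d) = (40, 16) again — its k=1 value — and the period has length 2.

[40; 5, 80]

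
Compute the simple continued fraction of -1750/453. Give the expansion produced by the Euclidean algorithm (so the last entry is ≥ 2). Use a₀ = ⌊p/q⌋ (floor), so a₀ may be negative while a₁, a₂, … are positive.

-1750 = -4·453 + 62
453 = 7·62 + 19
62 = 3·19 + 5
19 = 3·5 + 4
5 = 1·4 + 1
4 = 4·1 + 0  (stop)
So -1750/453 = [-4; 7, 3, 3, 1, 4].

[-4; 7, 3, 3, 1, 4]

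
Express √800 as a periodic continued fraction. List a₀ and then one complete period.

[28; 3, 1, 1, 13, 1, 1, 3, 56]

a₀ = ⌊√800⌋ = 28.
With m₀=0, d₀=1 and mₖ₊₁ = dₖaₖ − mₖ, dₖ₊₁ = (n − mₖ₊₁²)/dₖ, aₖ₊₁ = ⌊(a₀+mₖ₊₁)/dₖ₊₁⌋:
  k=1: m=28, d=16, a=3
  k=2: m=20, d=25, a=1
  k=3: m=5, d=31, a=1
  k=4: m=26, d=4, a=13
  k=5: m=26, d=31, a=1
  k=6: m=5, d=25, a=1
  k=7: m=20, d=16, a=3
  k=8: m=28, d=1, a=56
d=1 and a=2a₀=56 at k=8, so the next step gives (m, d) = (28, 16) again — its k=1 value — and the period has length 8.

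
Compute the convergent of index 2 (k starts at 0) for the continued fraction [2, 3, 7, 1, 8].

Using pₖ = aₖpₖ₋₁ + pₖ₋₂, qₖ = aₖqₖ₋₁ + qₖ₋₂ (with p₋₁=1, p₋₂=0, q₋₁=0, q₋₂=1):
  k=0: a=2, p=2, q=1
  k=1: a=3, p=7, q=3
  k=2: a=7, p=51, q=22

51/22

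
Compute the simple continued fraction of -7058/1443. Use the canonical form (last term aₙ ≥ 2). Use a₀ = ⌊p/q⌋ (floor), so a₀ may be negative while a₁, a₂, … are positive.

[-5; 9, 5, 4, 3, 2]

-7058 = -5*1443 + 157
1443 = 9*157 + 30
157 = 5*30 + 7
30 = 4*7 + 2
7 = 3*2 + 1
2 = 2*1 + 0  (stop)
So -7058/1443 = [-5; 9, 5, 4, 3, 2].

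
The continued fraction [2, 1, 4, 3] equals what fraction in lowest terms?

Using pₖ = aₖpₖ₋₁ + pₖ₋₂ and qₖ = aₖqₖ₋₁ + qₖ₋₂:
  k=0: a=2, p=2, q=1
  k=1: a=1, p=3, q=1
  k=2: a=4, p=14, q=5
  k=3: a=3, p=45, q=16

45/16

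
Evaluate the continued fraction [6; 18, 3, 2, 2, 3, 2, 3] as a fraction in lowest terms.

Fold from the inside: start with 3/1.
  2 + 1/3 = 7/3
  3 + 3/7 = 24/7
  2 + 7/24 = 55/24
  2 + 24/55 = 134/55
  3 + 55/134 = 457/134
  18 + 134/457 = 8360/457
  6 + 457/8360 = 50617/8360

50617/8360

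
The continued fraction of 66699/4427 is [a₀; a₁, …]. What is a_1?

66699 = 15·4427 + 294   →  a_0 = 15
4427 = 15·294 + 17   →  a_1 = 15

15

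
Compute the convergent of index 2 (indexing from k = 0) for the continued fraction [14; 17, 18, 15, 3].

4316/307

Using pₖ = aₖpₖ₋₁ + pₖ₋₂, qₖ = aₖqₖ₋₁ + qₖ₋₂ (with p₋₁=1, p₋₂=0, q₋₁=0, q₋₂=1):
  k=0: a=14, p=14, q=1
  k=1: a=17, p=239, q=17
  k=2: a=18, p=4316, q=307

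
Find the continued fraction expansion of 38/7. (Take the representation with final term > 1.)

[5; 2, 3]

38 = 5*7 + 3
7 = 2*3 + 1
3 = 3*1 + 0  (stop)
So 38/7 = [5; 2, 3].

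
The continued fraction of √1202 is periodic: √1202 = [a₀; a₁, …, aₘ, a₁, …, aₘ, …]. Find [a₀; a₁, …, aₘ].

a₀ = ⌊√1202⌋ = 34.
With m₀=0, d₀=1 and mₖ₊₁ = dₖaₖ − mₖ, dₖ₊₁ = (n − mₖ₊₁²)/dₖ, aₖ₊₁ = ⌊(a₀+mₖ₊₁)/dₖ₊₁⌋:
  k=1: m=34, d=46, a=1
  k=2: m=12, d=23, a=2
  k=3: m=34, d=2, a=34
  k=4: m=34, d=23, a=2
  k=5: m=12, d=46, a=1
  k=6: m=34, d=1, a=68
d=1 and a=2a₀=68 at k=6, so the next step gives (m, d) = (34, 46) again — its k=1 value — and the period has length 6.

[34; 1, 2, 34, 2, 1, 68]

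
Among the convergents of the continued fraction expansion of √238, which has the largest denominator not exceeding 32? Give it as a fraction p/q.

108/7

√238 = [15; 2, 2, 1, 14, 1, 2, 2, 30, …] (period length 8).
Convergents:
  p_0/q_0 = 15/1
  p_1/q_1 = 31/2
  p_2/q_2 = 77/5
  p_3/q_3 = 108/7
  p_4/q_4 = 1589/103
q_3 = 7 ≤ 32 < 103 = q_4, so the answer is 108/7.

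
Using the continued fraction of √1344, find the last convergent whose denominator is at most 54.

√1344 = [36; 1, 1, 1, 17, 1, 1, 1, 72, …] (period length 8).
Convergents:
  p_0/q_0 = 36/1
  p_1/q_1 = 37/1
  p_2/q_2 = 73/2
  p_3/q_3 = 110/3
  p_4/q_4 = 1943/53
  p_5/q_5 = 2053/56
q_4 = 53 ≤ 54 < 56 = q_5, so the answer is 1943/53.

1943/53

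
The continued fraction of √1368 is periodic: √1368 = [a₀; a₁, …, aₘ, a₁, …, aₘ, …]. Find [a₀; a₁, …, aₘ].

a₀ = ⌊√1368⌋ = 36.
With m₀=0, d₀=1 and mₖ₊₁ = dₖaₖ − mₖ, dₖ₊₁ = (n − mₖ₊₁²)/dₖ, aₖ₊₁ = ⌊(a₀+mₖ₊₁)/dₖ₊₁⌋:
  k=1: m=36, d=72, a=1
  k=2: m=36, d=1, a=72
d=1 and a=2a₀=72 at k=2, so the next step gives (m, d) = (36, 72) again — its k=1 value — and the period has length 2.

[36; 1, 72]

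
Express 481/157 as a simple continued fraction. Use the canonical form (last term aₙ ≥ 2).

481 = 3*157 + 10
157 = 15*10 + 7
10 = 1*7 + 3
7 = 2*3 + 1
3 = 3*1 + 0  (stop)
So 481/157 = [3; 15, 1, 2, 3].

[3; 15, 1, 2, 3]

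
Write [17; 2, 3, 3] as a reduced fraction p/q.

Fold from the inside: start with 3/1.
  3 + 1/3 = 10/3
  2 + 3/10 = 23/10
  17 + 10/23 = 401/23

401/23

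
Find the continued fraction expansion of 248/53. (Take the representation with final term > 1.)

[4; 1, 2, 8, 2]

248 = 4*53 + 36
53 = 1*36 + 17
36 = 2*17 + 2
17 = 8*2 + 1
2 = 2*1 + 0  (stop)
So 248/53 = [4; 1, 2, 8, 2].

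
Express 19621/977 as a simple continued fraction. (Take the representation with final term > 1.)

19621 = 20*977 + 81
977 = 12*81 + 5
81 = 16*5 + 1
5 = 5*1 + 0  (stop)
So 19621/977 = [20; 12, 16, 5].

[20; 12, 16, 5]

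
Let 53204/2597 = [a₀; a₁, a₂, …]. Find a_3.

53204 = 20·2597 + 1264   →  a_0 = 20
2597 = 2·1264 + 69   →  a_1 = 2
1264 = 18·69 + 22   →  a_2 = 18
69 = 3·22 + 3   →  a_3 = 3

3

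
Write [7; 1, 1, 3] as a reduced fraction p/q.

53/7

Fold from the inside: start with 3/1.
  1 + 1/3 = 4/3
  1 + 3/4 = 7/4
  7 + 4/7 = 53/7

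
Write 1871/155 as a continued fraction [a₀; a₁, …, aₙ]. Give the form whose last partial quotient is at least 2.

[12; 14, 11]

1871 = 12·155 + 11
155 = 14·11 + 1
11 = 11·1 + 0  (stop)
So 1871/155 = [12; 14, 11].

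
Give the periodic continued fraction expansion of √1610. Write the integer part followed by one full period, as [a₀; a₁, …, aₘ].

[40; 8, 80]

a₀ = ⌊√1610⌋ = 40.
With m₀=0, d₀=1 and mₖ₊₁ = dₖaₖ − mₖ, dₖ₊₁ = (n − mₖ₊₁²)/dₖ, aₖ₊₁ = ⌊(a₀+mₖ₊₁)/dₖ₊₁⌋:
  k=1: m=40, d=10, a=8
  k=2: m=40, d=1, a=80
d=1 and a=2a₀=80 at k=2, so the next step gives (m, d) = (40, 10) again — its k=1 value — and the period has length 2.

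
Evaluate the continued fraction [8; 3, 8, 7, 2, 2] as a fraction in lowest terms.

7821/940

Fold from the inside: start with 2/1.
  2 + 1/2 = 5/2
  7 + 2/5 = 37/5
  8 + 5/37 = 301/37
  3 + 37/301 = 940/301
  8 + 301/940 = 7821/940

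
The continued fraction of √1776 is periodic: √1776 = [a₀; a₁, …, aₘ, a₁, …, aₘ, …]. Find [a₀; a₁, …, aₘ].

[42; 7, 84]

a₀ = ⌊√1776⌋ = 42.
With m₀=0, d₀=1 and mₖ₊₁ = dₖaₖ − mₖ, dₖ₊₁ = (n − mₖ₊₁²)/dₖ, aₖ₊₁ = ⌊(a₀+mₖ₊₁)/dₖ₊₁⌋:
  k=1: m=42, d=12, a=7
  k=2: m=42, d=1, a=84
d=1 and a=2a₀=84 at k=2, so the next step gives (m, d) = (42, 12) again — its k=1 value — and the period has length 2.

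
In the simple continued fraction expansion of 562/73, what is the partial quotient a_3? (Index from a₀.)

3

562 = 7·73 + 51   →  a_0 = 7
73 = 1·51 + 22   →  a_1 = 1
51 = 2·22 + 7   →  a_2 = 2
22 = 3·7 + 1   →  a_3 = 3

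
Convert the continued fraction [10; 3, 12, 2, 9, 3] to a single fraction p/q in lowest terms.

23406/2267

Using pₖ = aₖpₖ₋₁ + pₖ₋₂ and qₖ = aₖqₖ₋₁ + qₖ₋₂:
  k=0: a=10, p=10, q=1
  k=1: a=3, p=31, q=3
  k=2: a=12, p=382, q=37
  k=3: a=2, p=795, q=77
  k=4: a=9, p=7537, q=730
  k=5: a=3, p=23406, q=2267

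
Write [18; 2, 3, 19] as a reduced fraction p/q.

2488/135

Using pₖ = aₖpₖ₋₁ + pₖ₋₂ and qₖ = aₖqₖ₋₁ + qₖ₋₂:
  k=0: a=18, p=18, q=1
  k=1: a=2, p=37, q=2
  k=2: a=3, p=129, q=7
  k=3: a=19, p=2488, q=135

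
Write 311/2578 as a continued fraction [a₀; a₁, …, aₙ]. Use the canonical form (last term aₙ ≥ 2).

311 = 0×2578 + 311
2578 = 8×311 + 90
311 = 3×90 + 41
90 = 2×41 + 8
41 = 5×8 + 1
8 = 8×1 + 0  (stop)
So 311/2578 = [0; 8, 3, 2, 5, 8].

[0; 8, 3, 2, 5, 8]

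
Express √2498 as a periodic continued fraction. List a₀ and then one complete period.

a₀ = ⌊√2498⌋ = 49.
With m₀=0, d₀=1 and mₖ₊₁ = dₖaₖ − mₖ, dₖ₊₁ = (n − mₖ₊₁²)/dₖ, aₖ₊₁ = ⌊(a₀+mₖ₊₁)/dₖ₊₁⌋:
  k=1: m=49, d=97, a=1
  k=2: m=48, d=2, a=48
  k=3: m=48, d=97, a=1
  k=4: m=49, d=1, a=98
d=1 and a=2a₀=98 at k=4, so the next step gives (m, d) = (49, 97) again — its k=1 value — and the period has length 4.

[49; 1, 48, 1, 98]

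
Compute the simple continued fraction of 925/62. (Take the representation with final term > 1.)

[14; 1, 11, 2, 2]

925 = 14×62 + 57
62 = 1×57 + 5
57 = 11×5 + 2
5 = 2×2 + 1
2 = 2×1 + 0  (stop)
So 925/62 = [14; 1, 11, 2, 2].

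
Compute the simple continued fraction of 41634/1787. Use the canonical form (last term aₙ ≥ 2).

[23; 3, 2, 1, 5, 15, 2]

41634 = 23×1787 + 533
1787 = 3×533 + 188
533 = 2×188 + 157
188 = 1×157 + 31
157 = 5×31 + 2
31 = 15×2 + 1
2 = 2×1 + 0  (stop)
So 41634/1787 = [23; 3, 2, 1, 5, 15, 2].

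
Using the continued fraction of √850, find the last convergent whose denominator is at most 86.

√850 = [29; 6, 2, 6, 58, …] (period length 4).
Convergents:
  p_0/q_0 = 29/1
  p_1/q_1 = 175/6
  p_2/q_2 = 379/13
  p_3/q_3 = 2449/84
  p_4/q_4 = 142421/4885
q_3 = 84 ≤ 86 < 4885 = q_4, so the answer is 2449/84.

2449/84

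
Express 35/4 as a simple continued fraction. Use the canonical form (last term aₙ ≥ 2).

35 = 8*4 + 3
4 = 1*3 + 1
3 = 3*1 + 0  (stop)
So 35/4 = [8; 1, 3].

[8; 1, 3]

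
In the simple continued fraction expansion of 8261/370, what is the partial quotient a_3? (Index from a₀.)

3

8261 = 22·370 + 121   →  a_0 = 22
370 = 3·121 + 7   →  a_1 = 3
121 = 17·7 + 2   →  a_2 = 17
7 = 3·2 + 1   →  a_3 = 3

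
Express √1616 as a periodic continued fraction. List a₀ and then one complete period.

a₀ = ⌊√1616⌋ = 40.
With m₀=0, d₀=1 and mₖ₊₁ = dₖaₖ − mₖ, dₖ₊₁ = (n − mₖ₊₁²)/dₖ, aₖ₊₁ = ⌊(a₀+mₖ₊₁)/dₖ₊₁⌋:
  k=1: m=40, d=16, a=5
  k=2: m=40, d=1, a=80
d=1 and a=2a₀=80 at k=2, so the next step gives (m, d) = (40, 16) again — its k=1 value — and the period has length 2.

[40; 5, 80]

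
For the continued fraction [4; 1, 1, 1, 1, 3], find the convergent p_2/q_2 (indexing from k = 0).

Using pₖ = aₖpₖ₋₁ + pₖ₋₂, qₖ = aₖqₖ₋₁ + qₖ₋₂ (with p₋₁=1, p₋₂=0, q₋₁=0, q₋₂=1):
  k=0: a=4, p=4, q=1
  k=1: a=1, p=5, q=1
  k=2: a=1, p=9, q=2

9/2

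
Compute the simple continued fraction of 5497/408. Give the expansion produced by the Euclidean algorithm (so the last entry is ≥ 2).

[13; 2, 8, 1, 3, 2, 2]

5497 = 13×408 + 193
408 = 2×193 + 22
193 = 8×22 + 17
22 = 1×17 + 5
17 = 3×5 + 2
5 = 2×2 + 1
2 = 2×1 + 0  (stop)
So 5497/408 = [13; 2, 8, 1, 3, 2, 2].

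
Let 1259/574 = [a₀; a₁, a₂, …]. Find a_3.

1259 = 2·574 + 111   →  a_0 = 2
574 = 5·111 + 19   →  a_1 = 5
111 = 5·19 + 16   →  a_2 = 5
19 = 1·16 + 3   →  a_3 = 1

1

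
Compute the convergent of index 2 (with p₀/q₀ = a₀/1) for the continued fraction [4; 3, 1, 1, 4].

Using pₖ = aₖpₖ₋₁ + pₖ₋₂, qₖ = aₖqₖ₋₁ + qₖ₋₂ (with p₋₁=1, p₋₂=0, q₋₁=0, q₋₂=1):
  k=0: a=4, p=4, q=1
  k=1: a=3, p=13, q=3
  k=2: a=1, p=17, q=4

17/4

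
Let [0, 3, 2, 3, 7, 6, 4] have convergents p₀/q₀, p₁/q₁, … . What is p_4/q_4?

Using pₖ = aₖpₖ₋₁ + pₖ₋₂, qₖ = aₖqₖ₋₁ + qₖ₋₂ (with p₋₁=1, p₋₂=0, q₋₁=0, q₋₂=1):
  k=0: a=0, p=0, q=1
  k=1: a=3, p=1, q=3
  k=2: a=2, p=2, q=7
  k=3: a=3, p=7, q=24
  k=4: a=7, p=51, q=175

51/175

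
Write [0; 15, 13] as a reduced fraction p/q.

Fold from the inside: start with 13/1.
  15 + 1/13 = 196/13
  0 + 13/196 = 13/196

13/196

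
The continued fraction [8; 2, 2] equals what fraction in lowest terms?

Fold from the inside: start with 2/1.
  2 + 1/2 = 5/2
  8 + 2/5 = 42/5

42/5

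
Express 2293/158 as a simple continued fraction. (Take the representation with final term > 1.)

[14; 1, 1, 19, 4]

2293 = 14*158 + 81
158 = 1*81 + 77
81 = 1*77 + 4
77 = 19*4 + 1
4 = 4*1 + 0  (stop)
So 2293/158 = [14; 1, 1, 19, 4].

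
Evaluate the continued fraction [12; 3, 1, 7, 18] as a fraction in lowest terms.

6889/562

Using pₖ = aₖpₖ₋₁ + pₖ₋₂ and qₖ = aₖqₖ₋₁ + qₖ₋₂:
  k=0: a=12, p=12, q=1
  k=1: a=3, p=37, q=3
  k=2: a=1, p=49, q=4
  k=3: a=7, p=380, q=31
  k=4: a=18, p=6889, q=562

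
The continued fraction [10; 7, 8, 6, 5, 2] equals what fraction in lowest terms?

Fold from the inside: start with 2/1.
  5 + 1/2 = 11/2
  6 + 2/11 = 68/11
  8 + 11/68 = 555/68
  7 + 68/555 = 3953/555
  10 + 555/3953 = 40085/3953

40085/3953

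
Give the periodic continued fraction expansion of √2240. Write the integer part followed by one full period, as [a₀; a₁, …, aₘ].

a₀ = ⌊√2240⌋ = 47.
With m₀=0, d₀=1 and mₖ₊₁ = dₖaₖ − mₖ, dₖ₊₁ = (n − mₖ₊₁²)/dₖ, aₖ₊₁ = ⌊(a₀+mₖ₊₁)/dₖ₊₁⌋:
  k=1: m=47, d=31, a=3
  k=2: m=46, d=4, a=23
  k=3: m=46, d=31, a=3
  k=4: m=47, d=1, a=94
d=1 and a=2a₀=94 at k=4, so the next step gives (m, d) = (47, 31) again — its k=1 value — and the period has length 4.

[47; 3, 23, 3, 94]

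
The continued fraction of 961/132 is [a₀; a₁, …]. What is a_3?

1

961 = 7·132 + 37   →  a_0 = 7
132 = 3·37 + 21   →  a_1 = 3
37 = 1·21 + 16   →  a_2 = 1
21 = 1·16 + 5   →  a_3 = 1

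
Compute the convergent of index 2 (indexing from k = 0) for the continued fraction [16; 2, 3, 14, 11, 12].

115/7

Using pₖ = aₖpₖ₋₁ + pₖ₋₂, qₖ = aₖqₖ₋₁ + qₖ₋₂ (with p₋₁=1, p₋₂=0, q₋₁=0, q₋₂=1):
  k=0: a=16, p=16, q=1
  k=1: a=2, p=33, q=2
  k=2: a=3, p=115, q=7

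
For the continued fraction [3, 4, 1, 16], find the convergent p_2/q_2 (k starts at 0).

16/5

Using pₖ = aₖpₖ₋₁ + pₖ₋₂, qₖ = aₖqₖ₋₁ + qₖ₋₂ (with p₋₁=1, p₋₂=0, q₋₁=0, q₋₂=1):
  k=0: a=3, p=3, q=1
  k=1: a=4, p=13, q=4
  k=2: a=1, p=16, q=5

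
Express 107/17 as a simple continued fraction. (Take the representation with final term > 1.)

107 = 6·17 + 5
17 = 3·5 + 2
5 = 2·2 + 1
2 = 2·1 + 0  (stop)
So 107/17 = [6; 3, 2, 2].

[6; 3, 2, 2]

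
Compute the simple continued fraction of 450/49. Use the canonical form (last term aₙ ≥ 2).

450 = 9·49 + 9
49 = 5·9 + 4
9 = 2·4 + 1
4 = 4·1 + 0  (stop)
So 450/49 = [9; 5, 2, 4].

[9; 5, 2, 4]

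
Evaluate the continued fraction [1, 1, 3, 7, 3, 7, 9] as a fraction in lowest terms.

Using pₖ = aₖpₖ₋₁ + pₖ₋₂ and qₖ = aₖqₖ₋₁ + qₖ₋₂:
  k=0: a=1, p=1, q=1
  k=1: a=1, p=2, q=1
  k=2: a=3, p=7, q=4
  k=3: a=7, p=51, q=29
  k=4: a=3, p=160, q=91
  k=5: a=7, p=1171, q=666
  k=6: a=9, p=10699, q=6085

10699/6085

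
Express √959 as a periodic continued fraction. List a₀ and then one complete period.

a₀ = ⌊√959⌋ = 30.
With m₀=0, d₀=1 and mₖ₊₁ = dₖaₖ − mₖ, dₖ₊₁ = (n − mₖ₊₁²)/dₖ, aₖ₊₁ = ⌊(a₀+mₖ₊₁)/dₖ₊₁⌋:
  k=1: m=30, d=59, a=1
  k=2: m=29, d=2, a=29
  k=3: m=29, d=59, a=1
  k=4: m=30, d=1, a=60
d=1 and a=2a₀=60 at k=4, so the next step gives (m, d) = (30, 59) again — its k=1 value — and the period has length 4.

[30; 1, 29, 1, 60]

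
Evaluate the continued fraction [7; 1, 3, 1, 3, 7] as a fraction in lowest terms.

1075/138

Using pₖ = aₖpₖ₋₁ + pₖ₋₂ and qₖ = aₖqₖ₋₁ + qₖ₋₂:
  k=0: a=7, p=7, q=1
  k=1: a=1, p=8, q=1
  k=2: a=3, p=31, q=4
  k=3: a=1, p=39, q=5
  k=4: a=3, p=148, q=19
  k=5: a=7, p=1075, q=138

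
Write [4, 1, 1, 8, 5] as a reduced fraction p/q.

Using pₖ = aₖpₖ₋₁ + pₖ₋₂ and qₖ = aₖqₖ₋₁ + qₖ₋₂:
  k=0: a=4, p=4, q=1
  k=1: a=1, p=5, q=1
  k=2: a=1, p=9, q=2
  k=3: a=8, p=77, q=17
  k=4: a=5, p=394, q=87

394/87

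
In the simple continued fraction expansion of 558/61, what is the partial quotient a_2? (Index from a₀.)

558 = 9·61 + 9   →  a_0 = 9
61 = 6·9 + 7   →  a_1 = 6
9 = 1·7 + 2   →  a_2 = 1

1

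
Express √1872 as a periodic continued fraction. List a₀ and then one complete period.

[43; 3, 1, 3, 86]

a₀ = ⌊√1872⌋ = 43.
With m₀=0, d₀=1 and mₖ₊₁ = dₖaₖ − mₖ, dₖ₊₁ = (n − mₖ₊₁²)/dₖ, aₖ₊₁ = ⌊(a₀+mₖ₊₁)/dₖ₊₁⌋:
  k=1: m=43, d=23, a=3
  k=2: m=26, d=52, a=1
  k=3: m=26, d=23, a=3
  k=4: m=43, d=1, a=86
d=1 and a=2a₀=86 at k=4, so the next step gives (m, d) = (43, 23) again — its k=1 value — and the period has length 4.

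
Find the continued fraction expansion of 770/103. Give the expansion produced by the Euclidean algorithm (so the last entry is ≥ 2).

[7; 2, 9, 1, 4]

770 = 7×103 + 49
103 = 2×49 + 5
49 = 9×5 + 4
5 = 1×4 + 1
4 = 4×1 + 0  (stop)
So 770/103 = [7; 2, 9, 1, 4].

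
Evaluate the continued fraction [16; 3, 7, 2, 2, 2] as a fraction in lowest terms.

Using pₖ = aₖpₖ₋₁ + pₖ₋₂ and qₖ = aₖqₖ₋₁ + qₖ₋₂:
  k=0: a=16, p=16, q=1
  k=1: a=3, p=49, q=3
  k=2: a=7, p=359, q=22
  k=3: a=2, p=767, q=47
  k=4: a=2, p=1893, q=116
  k=5: a=2, p=4553, q=279

4553/279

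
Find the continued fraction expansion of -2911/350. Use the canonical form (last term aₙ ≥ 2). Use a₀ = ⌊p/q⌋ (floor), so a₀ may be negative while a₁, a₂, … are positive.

-2911 = -9×350 + 239
350 = 1×239 + 111
239 = 2×111 + 17
111 = 6×17 + 9
17 = 1×9 + 8
9 = 1×8 + 1
8 = 8×1 + 0  (stop)
So -2911/350 = [-9; 1, 2, 6, 1, 1, 8].

[-9; 1, 2, 6, 1, 1, 8]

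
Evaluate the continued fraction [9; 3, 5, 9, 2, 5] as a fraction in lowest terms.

Fold from the inside: start with 5/1.
  2 + 1/5 = 11/5
  9 + 5/11 = 104/11
  5 + 11/104 = 531/104
  3 + 104/531 = 1697/531
  9 + 531/1697 = 15804/1697

15804/1697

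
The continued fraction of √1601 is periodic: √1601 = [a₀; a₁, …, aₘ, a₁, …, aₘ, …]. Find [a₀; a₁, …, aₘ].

a₀ = ⌊√1601⌋ = 40.
With m₀=0, d₀=1 and mₖ₊₁ = dₖaₖ − mₖ, dₖ₊₁ = (n − mₖ₊₁²)/dₖ, aₖ₊₁ = ⌊(a₀+mₖ₊₁)/dₖ₊₁⌋:
  k=1: m=40, d=1, a=80
d=1 and a=2a₀=80 at k=1, so the next step gives (m, d) = (40, 1) again — its k=1 value — and the period has length 1.

[40; 80]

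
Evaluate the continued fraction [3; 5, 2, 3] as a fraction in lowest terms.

121/38

Fold from the inside: start with 3/1.
  2 + 1/3 = 7/3
  5 + 3/7 = 38/7
  3 + 7/38 = 121/38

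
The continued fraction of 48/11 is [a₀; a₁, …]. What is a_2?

48 = 4·11 + 4   →  a_0 = 4
11 = 2·4 + 3   →  a_1 = 2
4 = 1·3 + 1   →  a_2 = 1

1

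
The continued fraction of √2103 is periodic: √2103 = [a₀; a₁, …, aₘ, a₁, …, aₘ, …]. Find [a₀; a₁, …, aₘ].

a₀ = ⌊√2103⌋ = 45.
With m₀=0, d₀=1 and mₖ₊₁ = dₖaₖ − mₖ, dₖ₊₁ = (n − mₖ₊₁²)/dₖ, aₖ₊₁ = ⌊(a₀+mₖ₊₁)/dₖ₊₁⌋:
  k=1: m=45, d=78, a=1
  k=2: m=33, d=13, a=6
  k=3: m=45, d=6, a=15
  k=4: m=45, d=13, a=6
  k=5: m=33, d=78, a=1
  k=6: m=45, d=1, a=90
d=1 and a=2a₀=90 at k=6, so the next step gives (m, d) = (45, 78) again — its k=1 value — and the period has length 6.

[45; 1, 6, 15, 6, 1, 90]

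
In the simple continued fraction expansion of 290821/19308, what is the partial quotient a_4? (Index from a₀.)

2

290821 = 15·19308 + 1201   →  a_0 = 15
19308 = 16·1201 + 92   →  a_1 = 16
1201 = 13·92 + 5   →  a_2 = 13
92 = 18·5 + 2   →  a_3 = 18
5 = 2·2 + 1   →  a_4 = 2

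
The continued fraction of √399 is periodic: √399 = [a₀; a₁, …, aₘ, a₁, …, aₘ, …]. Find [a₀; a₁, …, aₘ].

a₀ = ⌊√399⌋ = 19.

[19; 1, 38]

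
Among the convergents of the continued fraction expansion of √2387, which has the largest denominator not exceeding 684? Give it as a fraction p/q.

33125/678

√2387 = [48; 1, 5, 1, 96, …] (period length 4).
Convergents:
  p_0/q_0 = 48/1
  p_1/q_1 = 49/1
  p_2/q_2 = 293/6
  p_3/q_3 = 342/7
  p_4/q_4 = 33125/678
  p_5/q_5 = 33467/685
q_4 = 678 ≤ 684 < 685 = q_5, so the answer is 33125/678.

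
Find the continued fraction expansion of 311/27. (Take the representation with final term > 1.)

[11; 1, 1, 13]

311 = 11·27 + 14
27 = 1·14 + 13
14 = 1·13 + 1
13 = 13·1 + 0  (stop)
So 311/27 = [11; 1, 1, 13].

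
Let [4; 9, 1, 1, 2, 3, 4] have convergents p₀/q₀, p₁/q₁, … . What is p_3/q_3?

Using pₖ = aₖpₖ₋₁ + pₖ₋₂, qₖ = aₖqₖ₋₁ + qₖ₋₂ (with p₋₁=1, p₋₂=0, q₋₁=0, q₋₂=1):
  k=0: a=4, p=4, q=1
  k=1: a=9, p=37, q=9
  k=2: a=1, p=41, q=10
  k=3: a=1, p=78, q=19

78/19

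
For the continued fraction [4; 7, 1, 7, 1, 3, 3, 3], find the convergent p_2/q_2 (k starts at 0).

Using pₖ = aₖpₖ₋₁ + pₖ₋₂, qₖ = aₖqₖ₋₁ + qₖ₋₂ (with p₋₁=1, p₋₂=0, q₋₁=0, q₋₂=1):
  k=0: a=4, p=4, q=1
  k=1: a=7, p=29, q=7
  k=2: a=1, p=33, q=8

33/8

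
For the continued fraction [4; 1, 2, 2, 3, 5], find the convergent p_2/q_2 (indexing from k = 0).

14/3

Using pₖ = aₖpₖ₋₁ + pₖ₋₂, qₖ = aₖqₖ₋₁ + qₖ₋₂ (with p₋₁=1, p₋₂=0, q₋₁=0, q₋₂=1):
  k=0: a=4, p=4, q=1
  k=1: a=1, p=5, q=1
  k=2: a=2, p=14, q=3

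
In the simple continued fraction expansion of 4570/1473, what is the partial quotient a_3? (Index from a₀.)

3

4570 = 3·1473 + 151   →  a_0 = 3
1473 = 9·151 + 114   →  a_1 = 9
151 = 1·114 + 37   →  a_2 = 1
114 = 3·37 + 3   →  a_3 = 3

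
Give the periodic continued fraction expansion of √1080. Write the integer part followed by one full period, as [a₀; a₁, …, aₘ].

a₀ = ⌊√1080⌋ = 32.

[32; 1, 6, 3, 6, 1, 64]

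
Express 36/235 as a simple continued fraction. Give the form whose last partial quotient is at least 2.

[0; 6, 1, 1, 8, 2]

36 = 0*235 + 36
235 = 6*36 + 19
36 = 1*19 + 17
19 = 1*17 + 2
17 = 8*2 + 1
2 = 2*1 + 0  (stop)
So 36/235 = [0; 6, 1, 1, 8, 2].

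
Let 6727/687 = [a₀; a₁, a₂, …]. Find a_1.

6727 = 9·687 + 544   →  a_0 = 9
687 = 1·544 + 143   →  a_1 = 1

1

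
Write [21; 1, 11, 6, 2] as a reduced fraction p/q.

Fold from the inside: start with 2/1.
  6 + 1/2 = 13/2
  11 + 2/13 = 145/13
  1 + 13/145 = 158/145
  21 + 145/158 = 3463/158

3463/158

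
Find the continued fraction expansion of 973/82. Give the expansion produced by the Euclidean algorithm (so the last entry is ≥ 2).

973 = 11*82 + 71
82 = 1*71 + 11
71 = 6*11 + 5
11 = 2*5 + 1
5 = 5*1 + 0  (stop)
So 973/82 = [11; 1, 6, 2, 5].

[11; 1, 6, 2, 5]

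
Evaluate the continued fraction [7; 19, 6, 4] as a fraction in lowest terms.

Using pₖ = aₖpₖ₋₁ + pₖ₋₂ and qₖ = aₖqₖ₋₁ + qₖ₋₂:
  k=0: a=7, p=7, q=1
  k=1: a=19, p=134, q=19
  k=2: a=6, p=811, q=115
  k=3: a=4, p=3378, q=479

3378/479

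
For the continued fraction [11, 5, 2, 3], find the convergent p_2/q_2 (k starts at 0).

Using pₖ = aₖpₖ₋₁ + pₖ₋₂, qₖ = aₖqₖ₋₁ + qₖ₋₂ (with p₋₁=1, p₋₂=0, q₋₁=0, q₋₂=1):
  k=0: a=11, p=11, q=1
  k=1: a=5, p=56, q=5
  k=2: a=2, p=123, q=11

123/11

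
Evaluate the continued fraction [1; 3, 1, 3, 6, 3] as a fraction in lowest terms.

Fold from the inside: start with 3/1.
  6 + 1/3 = 19/3
  3 + 3/19 = 60/19
  1 + 19/60 = 79/60
  3 + 60/79 = 297/79
  1 + 79/297 = 376/297

376/297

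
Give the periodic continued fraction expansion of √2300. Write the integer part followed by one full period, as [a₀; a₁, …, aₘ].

[47; 1, 22, 1, 94]

a₀ = ⌊√2300⌋ = 47.
With m₀=0, d₀=1 and mₖ₊₁ = dₖaₖ − mₖ, dₖ₊₁ = (n − mₖ₊₁²)/dₖ, aₖ₊₁ = ⌊(a₀+mₖ₊₁)/dₖ₊₁⌋:
  k=1: m=47, d=91, a=1
  k=2: m=44, d=4, a=22
  k=3: m=44, d=91, a=1
  k=4: m=47, d=1, a=94
d=1 and a=2a₀=94 at k=4, so the next step gives (m, d) = (47, 91) again — its k=1 value — and the period has length 4.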